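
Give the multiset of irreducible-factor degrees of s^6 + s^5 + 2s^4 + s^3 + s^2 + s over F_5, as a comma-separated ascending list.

1, 2, 3

Write f(s) = s^6 + s^5 + 2s^4 + s^3 + s^2 + s.
Roots in F_5: f(0) = 0 → root; f(1) = 2; f(2) = 2; f(3) = 3; f(4) = 1.
Linear factors from roots: (s).
Complete factorization: f(s) = (s)·(s^2 + 3s + 3)·(s^3 + 3s^2 + 2).
Factor degrees with multiplicity: 1 + 2 + 3 = 6.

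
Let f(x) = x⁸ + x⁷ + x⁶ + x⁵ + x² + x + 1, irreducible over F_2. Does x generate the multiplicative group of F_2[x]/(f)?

Yes

|GF(2^8)^×| = 2^8 − 1 = 255. Prime factorization: 255 = 3·5·17.
f is primitive ⇔ x has order 255 in GF(2)[x]/(f), i.e. x^(255/q) ≠ 1 for each prime q | 255.
x^(85) mod f = x⁷ + x² + 1.
x^(51) mod f = x⁶ + x⁵ + x⁴ + x³ + x² + x.
x^(15) mod f = x⁷ + x⁶ + x³ + x² + 1.
None equal 1, so x has full order 255; f is primitive.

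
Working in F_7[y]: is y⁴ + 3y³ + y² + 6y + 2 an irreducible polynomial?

No

Write g(y) = y⁴ + 3y³ + y² + 6y + 2.
Check for roots in F_7: g(0) = 2; g(1) = 6; g(2) = 2; g(3) = 2; g(4) = 0 → root; g(5) = 0 → root; g(6) = 2.
g(4) = 0, so (y − 4) divides g(y); g is reducible.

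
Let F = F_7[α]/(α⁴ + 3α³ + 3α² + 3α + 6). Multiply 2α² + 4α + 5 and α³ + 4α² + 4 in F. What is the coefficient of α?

Multiply in F_7[α]: (2α² + 4α + 5)·(α³ + 4α² + 4) = 2α⁵ + 5α⁴ + 2α + 6.
Reduce using α⁴ ≡ 4α³ + 4α² + 4α + 1 (mod α⁴ + 3α³ + 3α² + 3α + 6).
Reduced: 4α³ + 4α² + 5.

0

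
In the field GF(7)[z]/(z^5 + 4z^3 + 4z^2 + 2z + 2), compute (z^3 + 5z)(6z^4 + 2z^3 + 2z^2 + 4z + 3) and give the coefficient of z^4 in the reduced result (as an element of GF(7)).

Multiply in GF(7)[z]: (z^3 + 5z)·(6z^4 + 2z^3 + 2z^2 + 4z + 3) = 6z^7 + 2z^6 + 4z^5 + 6z^3 + 6z^2 + z.
Reduce using z^5 ≡ 3z^3 + 3z^2 + 5z + 5 (mod z^5 + 4z^3 + 4z^2 + 2z + 2).
Reduced: 3z^4 + 3z^3 + 2z + 5.

3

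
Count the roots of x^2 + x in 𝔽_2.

Write g(x) = x^2 + x.
Evaluate at each of the 2 elements of 𝔽_2:
g(0) = 0 → root; g(1) = 0 → root.
Roots: {0, 1}.

2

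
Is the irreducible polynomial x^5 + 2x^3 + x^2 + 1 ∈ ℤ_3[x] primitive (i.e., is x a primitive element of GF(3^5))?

Write f(x) = x^5 + 2x^3 + x^2 + 1.
|GF(3^5)^×| = 3^5 − 1 = 242. Prime factorization: 242 = 2·11^2.
f is primitive ⇔ x has order 242 in GF(3)[x]/(f), i.e. x^(242/q) ≠ 1 for each prime q | 242.
x^(121) mod f = 2.
x^(22) mod f = x^2 + 2x + 2.
None equal 1, so x has full order 242; f is primitive.

Yes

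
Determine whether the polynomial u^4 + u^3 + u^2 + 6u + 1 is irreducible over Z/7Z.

Write h(u) = u^4 + u^3 + u^2 + 6u + 1.
Check for roots in Z/7Z: h(0) = 1; h(1) = 3; h(2) = 6; h(3) = 3; h(4) = 4; h(5) = 1; h(6) = 3.
No roots, so no linear factors.
Degree-2 irreducible divisors: test the 21 monic irreducibles of degree 2 over GF(7).
None of them divide h (all give nonzero remainder).
No irreducible factor of degree ≤ 2 exists, so h is irreducible over GF(7).

Yes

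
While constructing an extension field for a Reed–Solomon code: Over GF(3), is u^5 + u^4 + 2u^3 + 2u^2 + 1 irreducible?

Write h(u) = u^5 + u^4 + 2u^3 + 2u^2 + 1.
Check for roots in GF(3): h(0) = 1; h(1) = 1; h(2) = 1.
No roots, so no linear factors.
Monic irreducibles of degree 2 over GF(3): u^2 + 1, u^2 + u + 2, u^2 + 2u + 2.
None of them divide h (all give nonzero remainder).
No irreducible factor of degree ≤ 2 exists, so h is irreducible over GF(3).

Yes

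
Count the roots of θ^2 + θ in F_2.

Write P(θ) = θ^2 + θ.
Evaluate at each of the 2 elements of F_2:
P(0) = 0 → root; P(1) = 0 → root.
Roots: {0, 1}.

2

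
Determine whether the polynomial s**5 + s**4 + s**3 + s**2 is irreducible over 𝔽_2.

No

Write g(s) = s**5 + s**4 + s**3 + s**2.
Check for roots in 𝔽_2: g(0) = 0 → root; g(1) = 0 → root.
g(0) = 0, so (s) divides g(s); g is reducible.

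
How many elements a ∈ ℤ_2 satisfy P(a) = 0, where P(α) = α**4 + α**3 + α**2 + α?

Evaluate at each of the 2 elements of ℤ_2:
P(0) = 0 → root; P(1) = 0 → root.
Roots: {0, 1}.

2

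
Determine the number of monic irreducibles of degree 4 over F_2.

x^(2^4) − x is the product of all monic irreducibles of degree dividing 4; Möbius inversion gives N = (1/4) Σ μ(4/d)·2^d.
Divisors of 4: 1, 2, 4; μ(4/d) for each: 0, -1, 1.
Σ = − 2^2 + 2^4 = 12.
N = 12/4 = 3.

3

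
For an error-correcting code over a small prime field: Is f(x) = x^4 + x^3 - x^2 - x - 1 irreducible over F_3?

Check for roots in F_3: f(0) = 2; f(1) = 2; f(2) = 2.
No roots, so no linear factors.
Monic irreducibles of degree 2 over GF(3): x^2 + 1, x^2 + x - 1, x^2 - x - 1.
None of them divide f (all give nonzero remainder).
No irreducible factor of degree ≤ 2 exists, so f is irreducible over GF(3).

Yes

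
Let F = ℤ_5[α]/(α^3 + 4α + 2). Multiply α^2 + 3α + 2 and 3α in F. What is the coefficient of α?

Multiply in ℤ_5[α]: (α^2 + 3α + 2)·(3α) = 3α^3 + 4α^2 + α.
Reduce using α^3 ≡ α + 3 (mod α^3 + 4α + 2).
Reduced: 4α^2 + 4α + 4.

4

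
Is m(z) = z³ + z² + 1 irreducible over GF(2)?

Check for roots in GF(2): m(0) = 1; m(1) = 1.
No roots. A degree-3 polynomial over a field with no linear factor is irreducible.

Yes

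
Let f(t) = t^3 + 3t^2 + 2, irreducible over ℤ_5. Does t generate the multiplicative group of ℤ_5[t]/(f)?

|GF(5^3)^×| = 5^3 − 1 = 124. Prime factorization: 124 = 2^2·31.
f is primitive ⇔ t has order 124 in GF(5)[t]/(f), i.e. t^(124/q) ≠ 1 for each prime q | 124.
t^(62) mod f = 4.
t^(4) mod f = 4t^2 + 3t + 1.
None equal 1, so t has full order 124; f is primitive.

Yes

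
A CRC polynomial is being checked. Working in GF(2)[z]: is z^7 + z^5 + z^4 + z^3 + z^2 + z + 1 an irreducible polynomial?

Yes

Write g(z) = z^7 + z^5 + z^4 + z^3 + z^2 + z + 1.
Check for roots in GF(2): g(0) = 1; g(1) = 1.
No roots, so no linear factors.
Monic irreducibles of degree 2 over GF(2): z^2 + z + 1.
None of them divide g (all give nonzero remainder).
Monic irreducibles of degree 3 over GF(2): z^3 + z + 1, z^3 + z^2 + 1.
None of them divide g (all give nonzero remainder).
No irreducible factor of degree ≤ 3 exists, so g is irreducible over GF(2).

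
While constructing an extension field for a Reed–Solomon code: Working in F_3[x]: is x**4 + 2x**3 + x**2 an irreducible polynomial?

Write f(x) = x**4 + 2x**3 + x**2.
Check for roots in F_3: f(0) = 0 → root; f(1) = 1; f(2) = 0 → root.
f(0) = 0, so (x) divides f(x); f is reducible.

No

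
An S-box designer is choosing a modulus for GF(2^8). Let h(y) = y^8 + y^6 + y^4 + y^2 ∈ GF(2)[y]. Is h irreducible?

No

Check for roots in GF(2): h(0) = 0 → root; h(1) = 0 → root.
h(0) = 0, so (y) divides h(y); h is reducible.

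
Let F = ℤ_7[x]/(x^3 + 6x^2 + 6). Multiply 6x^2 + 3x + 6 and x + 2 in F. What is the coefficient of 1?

4

Multiply in ℤ_7[x]: (6x^2 + 3x + 6)·(x + 2) = 6x^3 + x^2 + 5x + 5.
Reduce using x^3 ≡ x^2 + 1 (mod x^3 + 6x^2 + 6).
Reduced: 5x + 4.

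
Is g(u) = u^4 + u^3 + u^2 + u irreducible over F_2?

No

Check for roots in F_2: g(0) = 0 → root; g(1) = 0 → root.
g(0) = 0, so (u) divides g(u); g is reducible.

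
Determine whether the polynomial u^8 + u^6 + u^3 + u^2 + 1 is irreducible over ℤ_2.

Yes

Write h(u) = u^8 + u^6 + u^3 + u^2 + 1.
Check for roots in ℤ_2: h(0) = 1; h(1) = 1.
No roots, so no linear factors.
Monic irreducibles of degree 2 over GF(2): u^2 + u + 1.
None of them divide h (all give nonzero remainder).
Monic irreducibles of degree 3 over GF(2): u^3 + u + 1, u^3 + u^2 + 1.
None of them divide h (all give nonzero remainder).
Monic irreducibles of degree 4 over GF(2): u^4 + u + 1, u^4 + u^3 + 1, u^4 + u^3 + u^2 + u + 1.
None of them divide h (all give nonzero remainder).
No irreducible factor of degree ≤ 4 exists, so h is irreducible over GF(2).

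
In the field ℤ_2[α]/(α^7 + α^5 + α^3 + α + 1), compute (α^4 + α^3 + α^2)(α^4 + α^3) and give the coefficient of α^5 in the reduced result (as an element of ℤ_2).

Multiply in ℤ_2[α]: (α^4 + α^3 + α^2)·(α^4 + α^3) = α^8 + α^5.
Reduce using α^7 ≡ α^5 + α^3 + α + 1 (mod α^7 + α^5 + α^3 + α + 1).
Reduced: α^6 + α^5 + α^4 + α^2 + α.

1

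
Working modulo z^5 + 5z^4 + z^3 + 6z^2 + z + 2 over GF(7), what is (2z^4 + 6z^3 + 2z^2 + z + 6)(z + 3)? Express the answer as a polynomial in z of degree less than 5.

Multiply in GF(7)[z]: (2z^4 + 6z^3 + 2z^2 + z + 6)·(z + 3) = 2z^5 + 5z^4 + 6z^3 + 2z + 4.
Reduce using z^5 ≡ 2z^4 + 6z^3 + z^2 + 6z + 5 (mod z^5 + 5z^4 + z^3 + 6z^2 + z + 2).
Reduced: 2z^4 + 4z^3 + 2z^2.

2z^4 + 4z^3 + 2z^2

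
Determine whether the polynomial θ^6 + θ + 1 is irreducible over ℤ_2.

Yes

Write P(θ) = θ^6 + θ + 1.
Check for roots in ℤ_2: P(0) = 1; P(1) = 1.
No roots, so no linear factors.
Monic irreducibles of degree 2 over GF(2): θ^2 + θ + 1.
None of them divide P (all give nonzero remainder).
Monic irreducibles of degree 3 over GF(2): θ^3 + θ + 1, θ^3 + θ^2 + 1.
None of them divide P (all give nonzero remainder).
No irreducible factor of degree ≤ 3 exists, so P is irreducible over GF(2).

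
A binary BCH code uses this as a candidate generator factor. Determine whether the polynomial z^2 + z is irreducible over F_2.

No

Write h(z) = z^2 + z.
Check for roots in F_2: h(0) = 0 → root; h(1) = 0 → root.
h(0) = 0, so (z) divides h(z); h is reducible.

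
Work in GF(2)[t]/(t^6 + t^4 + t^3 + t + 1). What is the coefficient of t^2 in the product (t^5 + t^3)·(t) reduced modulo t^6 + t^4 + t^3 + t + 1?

Multiply in GF(2)[t]: (t^5 + t^3)·(t) = t^6 + t^4.
Reduce using t^6 ≡ t^4 + t^3 + t + 1 (mod t^6 + t^4 + t^3 + t + 1).
Reduced: t^3 + t + 1.

0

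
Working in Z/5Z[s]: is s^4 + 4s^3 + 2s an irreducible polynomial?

No

Write P(s) = s^4 + 4s^3 + 2s.
Check for roots in Z/5Z: P(0) = 0 → root; P(1) = 2; P(2) = 2; P(3) = 0 → root; P(4) = 0 → root.
P(0) = 0, so (s) divides P(s); P is reducible.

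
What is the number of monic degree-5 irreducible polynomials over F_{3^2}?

11808

x^(9^5) − x is the product of all monic irreducibles of degree dividing 5; Möbius inversion gives N = (1/5) Σ μ(5/d)·9^d.
Divisors of 5: 1, 5; μ(5/d) for each: -1, 1.
Σ = − 9^1 + 9^5 = 59040.
N = 59040/5 = 11808.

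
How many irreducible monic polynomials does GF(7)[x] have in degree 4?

588

The number of monic irreducibles of degree 4 over GF(7) is (1/4)·Σ_{d∣4} μ(4/d) 7^d.
Divisors of 4: 1, 2, 4; μ(4/d) for each: 0, -1, 1.
Σ = − 7^2 + 7^4 = 2352.
N = 2352/4 = 588.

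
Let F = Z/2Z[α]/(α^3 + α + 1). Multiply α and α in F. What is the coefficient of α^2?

1

Multiply in Z/2Z[α]: (α)·(α) = α^2.
Reduced: α^2.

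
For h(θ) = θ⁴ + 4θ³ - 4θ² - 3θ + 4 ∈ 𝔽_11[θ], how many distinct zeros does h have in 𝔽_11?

Evaluate at each of the 11 elements of 𝔽_11:
h(0) = 4; h(1) = 2; h(2) = 8; h(3) = 5; h(4) = 0 → root; h(5) = 2; h(6) = 0 → root; h(7) = 7; h(8) = 5; h(9) = 0 → root; h(10) = 0 → root.
Roots: {4, 6, 9, 10}.

4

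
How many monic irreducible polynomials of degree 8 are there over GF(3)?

x^(3^8) − x is the product of all monic irreducibles of degree dividing 8; Möbius inversion gives N = (1/8) Σ μ(8/d)·3^d.
Divisors of 8: 1, 2, 4, 8; μ(8/d) for each: 0, 0, -1, 1.
Σ = − 3^4 + 3^8 = 6480.
N = 6480/8 = 810.

810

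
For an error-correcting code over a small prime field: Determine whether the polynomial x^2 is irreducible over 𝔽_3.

No

Write h(x) = x^2.
Check for roots in 𝔽_3: h(0) = 0 → root; h(1) = 1; h(2) = 1.
h(0) = 0, so (x) divides h(x); h is reducible.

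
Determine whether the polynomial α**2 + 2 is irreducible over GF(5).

Yes

Write f(α) = α**2 + 2.
Check for roots in GF(5): f(0) = 2; f(1) = 3; f(2) = 1; f(3) = 1; f(4) = 3.
No roots. A degree-2 polynomial over a field with no linear factor is irreducible.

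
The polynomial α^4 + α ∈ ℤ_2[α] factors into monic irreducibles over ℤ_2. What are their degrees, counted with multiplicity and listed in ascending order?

Write h(α) = α^4 + α.
Roots in ℤ_2: h(0) = 0 → root; h(1) = 0 → root.
Linear factors from roots: (α), (α + 1).
Complete factorization: h(α) = (α)·(α + 1)·(α^2 + α + 1).
Factor degrees with multiplicity: 1 + 1 + 2 = 4.

1, 1, 2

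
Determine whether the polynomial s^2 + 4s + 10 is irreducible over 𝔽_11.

No

Write P(s) = s^2 + 4s + 10.
Check each element of 𝔽_11 for a root: P(0)=10, P(1)=4, P(2)=0, P(3)=9, P(4)=9, P(5)=0, P(6)=4, P(7)=10, P(8)=7, P(9)=6, P(10)=7.
P(2) = 0, so (s − 2) divides P(s); P is reducible.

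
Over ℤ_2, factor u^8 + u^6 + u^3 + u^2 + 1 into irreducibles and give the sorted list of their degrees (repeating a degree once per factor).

Write h(u) = u^8 + u^6 + u^3 + u^2 + 1.
Roots in ℤ_2: h(0) = 1; h(1) = 1.
Complete factorization: h(u) = (u^8 + u^6 + u^3 + u^2 + 1).
Factor degrees with multiplicity: 8 = 8.

8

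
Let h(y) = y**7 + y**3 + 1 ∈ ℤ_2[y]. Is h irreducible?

Check for roots in ℤ_2: h(0) = 1; h(1) = 1.
No roots, so no linear factors.
Monic irreducibles of degree 2 over GF(2): y**2 + y + 1.
None of them divide h (all give nonzero remainder).
Monic irreducibles of degree 3 over GF(2): y**3 + y + 1, y**3 + y**2 + 1.
None of them divide h (all give nonzero remainder).
No irreducible factor of degree ≤ 3 exists, so h is irreducible over GF(2).

Yes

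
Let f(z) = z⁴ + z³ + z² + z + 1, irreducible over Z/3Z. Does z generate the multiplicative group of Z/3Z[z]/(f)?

|GF(3^4)^×| = 3^4 − 1 = 80. Prime factorization: 80 = 2^4·5.
f is primitive ⇔ z has order 80 in GF(3)[z]/(f), i.e. z^(80/q) ≠ 1 for each prime q | 80.
z^(40) mod f = 1
z^(16) mod f = z.
Since z^(40) = 1, the order of z divides 40 < 80; not primitive.

No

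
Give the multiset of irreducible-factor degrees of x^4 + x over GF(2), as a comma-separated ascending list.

1, 1, 2

Write h(x) = x^4 + x.
Roots in GF(2): h(0) = 0 → root; h(1) = 0 → root.
Linear factors from roots: (x), (x + 1).
Complete factorization: h(x) = (x)·(x + 1)·(x^2 + x + 1).
Factor degrees with multiplicity: 1 + 1 + 2 = 4.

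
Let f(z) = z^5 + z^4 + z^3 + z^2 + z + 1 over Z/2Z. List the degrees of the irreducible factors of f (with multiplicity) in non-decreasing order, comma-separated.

1, 2, 2

Roots in Z/2Z: f(0) = 1; f(1) = 0 → root.
Linear factors from roots: (z + 1).
Complete factorization: f(z) = (z + 1)·(z^2 + z + 1)^2.
Factor degrees with multiplicity: 1 + 2 + 2 = 5.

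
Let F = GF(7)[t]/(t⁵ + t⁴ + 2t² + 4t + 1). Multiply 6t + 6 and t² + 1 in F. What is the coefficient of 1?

6

Multiply in GF(7)[t]: (6t + 6)·(t² + 1) = 6t³ + 6t² + 6t + 6.
Reduced: 6t³ + 6t² + 6t + 6.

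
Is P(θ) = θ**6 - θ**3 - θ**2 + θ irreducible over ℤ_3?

Check for roots in ℤ_3: P(0) = 0 → root; P(1) = 0 → root; P(2) = 0 → root.
P(0) = 0, so (θ) divides P(θ); P is reducible.

No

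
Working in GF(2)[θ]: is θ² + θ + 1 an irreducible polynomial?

Yes

Write P(θ) = θ² + θ + 1.
Check for roots in GF(2): P(0) = 1; P(1) = 1.
No roots. A degree-2 polynomial over a field with no linear factor is irreducible.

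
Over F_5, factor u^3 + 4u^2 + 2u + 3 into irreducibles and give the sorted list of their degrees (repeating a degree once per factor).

1, 2

Write h(u) = u^3 + 4u^2 + 2u + 3.
Roots in F_5: h(0) = 3; h(1) = 0 → root; h(2) = 1; h(3) = 2; h(4) = 4.
Linear factors from roots: (u + 4).
Complete factorization: h(u) = (u + 4)·(u^2 + 2).
Factor degrees with multiplicity: 1 + 2 = 3.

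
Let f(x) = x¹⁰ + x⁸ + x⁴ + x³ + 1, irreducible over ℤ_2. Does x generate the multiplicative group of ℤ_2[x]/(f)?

Yes

|GF(2^10)^×| = 2^10 − 1 = 1023. Prime factorization: 1023 = 3·11·31.
f is primitive ⇔ x has order 1023 in GF(2)[x]/(f), i.e. x^(1023/q) ≠ 1 for each prime q | 1023.
x^(341) mod f = x⁹ + x⁸ + x⁶ + x⁵ + x⁴ + x³ + x² + x.
x^(93) mod f = x⁷ + x⁶ + x⁵ + x⁴ + x² + x + 1.
x^(33) mod f = x⁶ + x³ + x² + x + 1.
None equal 1, so x has full order 1023; f is primitive.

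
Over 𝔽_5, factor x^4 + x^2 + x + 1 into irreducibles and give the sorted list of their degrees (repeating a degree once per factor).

Write f(x) = x^4 + x^2 + x + 1.
Roots in 𝔽_5: f(0) = 1; f(1) = 4; f(2) = 3; f(3) = 4; f(4) = 2.
Complete factorization: f(x) = (x^4 + x^2 + x + 1).
Factor degrees with multiplicity: 4 = 4.

4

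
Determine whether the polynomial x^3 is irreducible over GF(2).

Write f(x) = x^3.
Check for roots in GF(2): f(0) = 0 → root; f(1) = 1.
f(0) = 0, so (x) divides f(x); f is reducible.

No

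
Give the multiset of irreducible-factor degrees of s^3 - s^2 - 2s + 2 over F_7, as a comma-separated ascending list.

1, 1, 1

Write f(s) = s^3 - s^2 - 2s + 2.
Linear factors from roots: (s - 1), (s - 3), (s + 3).
Complete factorization: f(s) = (s + 3)·(s - 3)·(s - 1).
Factor degrees with multiplicity: 1 + 1 + 1 = 3.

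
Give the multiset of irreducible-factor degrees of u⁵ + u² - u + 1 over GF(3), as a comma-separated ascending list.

2, 3

Write f(u) = u⁵ + u² - u + 1.
Roots in GF(3): f(0) = 1; f(1) = 2; f(2) = 2.
Complete factorization: f(u) = (u² + 1)·(u³ - u + 1).
Factor degrees with multiplicity: 2 + 3 = 5.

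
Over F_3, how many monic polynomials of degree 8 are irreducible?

810

The number of monic irreducibles of degree 8 over GF(3) is (1/8)·Σ_{d∣8} μ(8/d) 3^d.
Divisors of 8: 1, 2, 4, 8; μ(8/d) for each: 0, 0, -1, 1.
Σ = − 3^4 + 3^8 = 6480.
N = 6480/8 = 810.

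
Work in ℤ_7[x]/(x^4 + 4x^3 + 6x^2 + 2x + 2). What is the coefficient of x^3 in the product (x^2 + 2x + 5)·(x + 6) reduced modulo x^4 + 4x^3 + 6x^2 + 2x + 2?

Multiply in ℤ_7[x]: (x^2 + 2x + 5)·(x + 6) = x^3 + x^2 + 3x + 2.
Reduced: x^3 + x^2 + 3x + 2.

1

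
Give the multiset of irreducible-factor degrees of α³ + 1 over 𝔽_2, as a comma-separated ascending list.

1, 2

Write h(α) = α³ + 1.
Roots in 𝔽_2: h(0) = 1; h(1) = 0 → root.
Linear factors from roots: (α + 1).
Complete factorization: h(α) = (α + 1)·(α² + α + 1).
Factor degrees with multiplicity: 1 + 2 = 3.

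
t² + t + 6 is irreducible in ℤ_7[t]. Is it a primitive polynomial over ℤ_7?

No

Write f(t) = t² + t + 6.
|GF(7^2)^×| = 7^2 − 1 = 48. Prime factorization: 48 = 2^4·3.
f is primitive ⇔ t has order 48 in GF(7)[t]/(f), i.e. t^(48/q) ≠ 1 for each prime q | 48.
t^(24) mod f = 6.
t^(16) mod f = 1
Since t^(16) = 1, the order of t divides 16 < 48; not primitive.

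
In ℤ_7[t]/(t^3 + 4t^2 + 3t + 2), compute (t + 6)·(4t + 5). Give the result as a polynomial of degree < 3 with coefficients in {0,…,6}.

4t^2 + t + 2

Multiply in ℤ_7[t]: (t + 6)·(4t + 5) = 4t^2 + t + 2.
Reduced: 4t^2 + t + 2.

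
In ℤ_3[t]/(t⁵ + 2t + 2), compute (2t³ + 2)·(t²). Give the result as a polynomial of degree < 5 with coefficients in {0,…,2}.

2t^2 + 2t + 2

Multiply in ℤ_3[t]: (2t³ + 2)·(t²) = 2t⁵ + 2t².
Reduce using t⁵ ≡ t + 1 (mod t⁵ + 2t + 2).
Reduced: 2t² + 2t + 2.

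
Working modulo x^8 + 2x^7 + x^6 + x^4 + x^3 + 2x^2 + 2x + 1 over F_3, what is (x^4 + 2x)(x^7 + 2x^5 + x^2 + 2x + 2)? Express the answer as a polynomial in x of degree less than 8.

Multiply in F_3[x]: (x^4 + 2x)·(x^7 + 2x^5 + x^2 + 2x + 2) = x^11 + 2x^9 + 2x^8 + 2x^6 + 2x^5 + 2x^4 + 2x^3 + x^2 + x.
Reduce using x^8 ≡ x^7 + 2x^6 + 2x^4 + 2x^3 + x^2 + x + 2 (mod x^8 + 2x^7 + x^6 + x^4 + x^3 + 2x^2 + 2x + 1).
Reduced: 2x^4 + x^3 + 2x^2 + 2x.

2x^4 + x^3 + 2x^2 + 2x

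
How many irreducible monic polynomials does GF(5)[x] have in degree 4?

The number of monic irreducibles of degree 4 over GF(5) is (1/4)·Σ_{d∣4} μ(4/d) 5^d.
Divisors of 4: 1, 2, 4; μ(4/d) for each: 0, -1, 1.
Σ = − 5^2 + 5^4 = 600.
N = 600/4 = 150.

150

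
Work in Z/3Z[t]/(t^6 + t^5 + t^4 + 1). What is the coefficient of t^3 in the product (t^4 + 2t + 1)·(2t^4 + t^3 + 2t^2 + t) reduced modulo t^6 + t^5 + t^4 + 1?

Multiply in Z/3Z[t]: (t^4 + 2t + 1)·(2t^4 + t^3 + 2t^2 + t) = 2t^8 + t^7 + 2t^6 + 2t^5 + t^4 + 2t^3 + t^2 + t.
Reduce using t^6 ≡ 2t^5 + 2t^4 + 2 (mod t^6 + t^5 + t^4 + 1).
Reduced: 2t^5 + 2t^3 + 2t^2 + 2t + 2.

2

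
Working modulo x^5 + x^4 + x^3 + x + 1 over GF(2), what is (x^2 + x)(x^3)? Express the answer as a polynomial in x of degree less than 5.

Multiply in GF(2)[x]: (x^2 + x)·(x^3) = x^5 + x^4.
Reduce using x^5 ≡ x^4 + x^3 + x + 1 (mod x^5 + x^4 + x^3 + x + 1).
Reduced: x^3 + x + 1.

x^3 + x + 1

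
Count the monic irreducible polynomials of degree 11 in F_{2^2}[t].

381300

By the necklace-counting formula, N_4(11) = (1/11) Σ_{d|11} μ(11/d)·4^d.
Divisors of 11: 1, 11; μ(11/d) for each: -1, 1.
Σ = − 4^1 + 4^11 = 4194300.
N = 4194300/11 = 381300.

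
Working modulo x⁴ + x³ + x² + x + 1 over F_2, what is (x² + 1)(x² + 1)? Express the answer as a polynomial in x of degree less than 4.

Multiply in F_2[x]: (x² + 1)·(x² + 1) = x⁴ + 1.
Reduce using x⁴ ≡ x³ + x² + x + 1 (mod x⁴ + x³ + x² + x + 1).
Reduced: x³ + x² + x.

x^3 + x^2 + x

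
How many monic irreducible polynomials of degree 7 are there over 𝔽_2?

18

Gauss's count: N_{2}(7) = (1/7) Σ_{d|7} μ(7/d)·2^d.
Divisors of 7: 1, 7; μ(7/d) for each: -1, 1.
Σ = − 2^1 + 2^7 = 126.
N = 126/7 = 18.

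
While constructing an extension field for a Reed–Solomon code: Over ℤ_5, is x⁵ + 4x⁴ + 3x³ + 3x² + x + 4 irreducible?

Yes

Write m(x) = x⁵ + 4x⁴ + 3x³ + 3x² + x + 4.
Check for roots in ℤ_5: m(0) = 4; m(1) = 1; m(2) = 3; m(3) = 2; m(4) = 1.
No roots, so no linear factors.
Degree-2 irreducible divisors: test the 10 monic irreducibles of degree 2 over GF(5).
None of them divide m (all give nonzero remainder).
No irreducible factor of degree ≤ 2 exists, so m is irreducible over GF(5).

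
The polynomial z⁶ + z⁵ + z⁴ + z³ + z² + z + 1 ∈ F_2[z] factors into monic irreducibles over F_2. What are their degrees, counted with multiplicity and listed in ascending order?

Write g(z) = z⁶ + z⁵ + z⁴ + z³ + z² + z + 1.
Roots in F_2: g(0) = 1; g(1) = 1.
Complete factorization: g(z) = (z³ + z + 1)·(z³ + z² + 1).
Factor degrees with multiplicity: 3 + 3 = 6.

3, 3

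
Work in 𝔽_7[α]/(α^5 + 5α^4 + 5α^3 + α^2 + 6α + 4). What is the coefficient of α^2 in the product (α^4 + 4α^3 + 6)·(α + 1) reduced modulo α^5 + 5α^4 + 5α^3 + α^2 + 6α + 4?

6

Multiply in 𝔽_7[α]: (α^4 + 4α^3 + 6)·(α + 1) = α^5 + 5α^4 + 4α^3 + 6α + 6.
Reduce using α^5 ≡ 2α^4 + 2α^3 + 6α^2 + α + 3 (mod α^5 + 5α^4 + 5α^3 + α^2 + 6α + 4).
Reduced: 6α^3 + 6α^2 + 2.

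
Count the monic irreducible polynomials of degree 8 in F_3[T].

The number of monic irreducibles of degree 8 over GF(3) is (1/8)·Σ_{d∣8} μ(8/d) 3^d.
Divisors of 8: 1, 2, 4, 8; μ(8/d) for each: 0, 0, -1, 1.
Σ = − 3^4 + 3^8 = 6480.
N = 6480/8 = 810.

810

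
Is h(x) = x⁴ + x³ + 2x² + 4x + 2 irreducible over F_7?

Check for roots in F_7: h(0) = 2; h(1) = 3; h(2) = 0 → root; h(3) = 0 → root; h(4) = 6; h(5) = 3; h(6) = 0 → root.
h(2) = 0, so (x − 2) divides h(x); h is reducible.

No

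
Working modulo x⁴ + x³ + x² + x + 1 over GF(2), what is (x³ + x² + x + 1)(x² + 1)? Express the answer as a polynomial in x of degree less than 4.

x^3 + x^2 + 1

Multiply in GF(2)[x]: (x³ + x² + x + 1)·(x² + 1) = x⁵ + x⁴ + x + 1.
Reduce using x⁴ ≡ x³ + x² + x + 1 (mod x⁴ + x³ + x² + x + 1).
Reduced: x³ + x² + 1.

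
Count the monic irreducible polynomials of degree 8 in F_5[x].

Gauss's count: N_{5}(8) = (1/8) Σ_{d|8} μ(8/d)·5^d.
Divisors of 8: 1, 2, 4, 8; μ(8/d) for each: 0, 0, -1, 1.
Σ = − 5^4 + 5^8 = 390000.
N = 390000/8 = 48750.

48750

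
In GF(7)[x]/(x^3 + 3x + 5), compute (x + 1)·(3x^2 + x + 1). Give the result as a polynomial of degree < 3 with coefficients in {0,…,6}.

Multiply in GF(7)[x]: (x + 1)·(3x^2 + x + 1) = 3x^3 + 4x^2 + 2x + 1.
Reduce using x^3 ≡ 4x + 2 (mod x^3 + 3x + 5).
Reduced: 4x^2.

4x^2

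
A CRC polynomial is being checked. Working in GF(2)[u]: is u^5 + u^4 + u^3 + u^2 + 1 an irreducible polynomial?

Write P(u) = u^5 + u^4 + u^3 + u^2 + 1.
Check for roots in GF(2): P(0) = 1; P(1) = 1.
No roots, so no linear factors.
Monic irreducibles of degree 2 over GF(2): u^2 + u + 1.
None of them divide P (all give nonzero remainder).
No irreducible factor of degree ≤ 2 exists, so P is irreducible over GF(2).

Yes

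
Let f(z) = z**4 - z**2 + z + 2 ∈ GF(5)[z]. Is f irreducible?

Yes

Check for roots in GF(5): f(0) = 2; f(1) = 3; f(2) = 1; f(3) = 2; f(4) = 1.
No roots, so no linear factors.
Degree-2 irreducible divisors: test the 10 monic irreducibles of degree 2 over GF(5).
None of them divide f (all give nonzero remainder).
No irreducible factor of degree ≤ 2 exists, so f is irreducible over GF(5).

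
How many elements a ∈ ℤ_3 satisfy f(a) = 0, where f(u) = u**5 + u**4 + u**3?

Evaluate at each of the 3 elements of ℤ_3:
f(0) = 0 → root; f(1) = 0 → root; f(2) = 2.
Roots: {0, 1}.

2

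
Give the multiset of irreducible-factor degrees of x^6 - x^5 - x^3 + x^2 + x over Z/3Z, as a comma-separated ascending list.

Write g(x) = x^6 - x^5 - x^3 + x^2 + x.
Roots in Z/3Z: g(0) = 0 → root; g(1) = 1; g(2) = 0 → root.
Linear factors from roots: (x), (x + 1).
Complete factorization: g(x) = (x)·(x + 1)^2·(x^3 - x + 1).
Factor degrees with multiplicity: 1 + 1 + 1 + 3 = 6.

1, 1, 1, 3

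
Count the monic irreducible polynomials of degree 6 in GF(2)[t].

x^(2^6) − x is the product of all monic irreducibles of degree dividing 6; Möbius inversion gives N = (1/6) Σ μ(6/d)·2^d.
Divisors of 6: 1, 2, 3, 6; μ(6/d) for each: 1, -1, -1, 1.
Σ = 2^1 − 2^2 − 2^3 + 2^6 = 54.
N = 54/6 = 9.

9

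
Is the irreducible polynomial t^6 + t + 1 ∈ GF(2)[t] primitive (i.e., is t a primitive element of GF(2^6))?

Yes

Write f(t) = t^6 + t + 1.
|GF(2^6)^×| = 2^6 − 1 = 63. Prime factorization: 63 = 3^2·7.
f is primitive ⇔ t has order 63 in GF(2)[t]/(f), i.e. t^(63/q) ≠ 1 for each prime q | 63.
t^(21) mod f = t^5 + t^4 + t^3 + t + 1.
t^(9) mod f = t^4 + t^3.
None equal 1, so t has full order 63; f is primitive.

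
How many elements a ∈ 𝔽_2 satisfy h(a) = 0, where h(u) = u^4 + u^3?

Evaluate at each of the 2 elements of 𝔽_2:
h(0) = 0 → root; h(1) = 0 → root.
Roots: {0, 1}.

2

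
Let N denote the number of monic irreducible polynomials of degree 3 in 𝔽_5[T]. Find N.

40

By the necklace-counting formula, N_5(3) = (1/3) Σ_{d|3} μ(3/d)·5^d.
Divisors of 3: 1, 3; μ(3/d) for each: -1, 1.
Σ = − 5^1 + 5^3 = 120.
N = 120/3 = 40.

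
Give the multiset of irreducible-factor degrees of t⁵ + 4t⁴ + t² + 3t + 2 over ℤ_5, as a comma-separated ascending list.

Write f(t) = t⁵ + 4t⁴ + t² + 3t + 2.
Roots in ℤ_5: f(0) = 2; f(1) = 1; f(2) = 3; f(3) = 2; f(4) = 3.
Complete factorization: f(t) = (t² + t + 1)·(t³ + 3t² + t + 2).
Factor degrees with multiplicity: 2 + 3 = 5.

2, 3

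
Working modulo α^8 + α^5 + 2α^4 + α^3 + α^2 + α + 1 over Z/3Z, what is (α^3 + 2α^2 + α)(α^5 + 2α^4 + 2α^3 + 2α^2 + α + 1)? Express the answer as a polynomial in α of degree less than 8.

α^7 + α^6 + α^5 + 2α^4 + α^3 + 2α^2 + 2

Multiply in Z/3Z[α]: (α^3 + 2α^2 + α)·(α^5 + 2α^4 + 2α^3 + 2α^2 + α + 1) = α^8 + α^7 + α^6 + 2α^5 + α^4 + 2α^3 + α.
Reduce using α^8 ≡ 2α^5 + α^4 + 2α^3 + 2α^2 + 2α + 2 (mod α^8 + α^5 + 2α^4 + α^3 + α^2 + α + 1).
Reduced: α^7 + α^6 + α^5 + 2α^4 + α^3 + 2α^2 + 2.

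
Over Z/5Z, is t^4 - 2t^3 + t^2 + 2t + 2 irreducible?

No

Write f(t) = t^4 - 2t^3 + t^2 + 2t + 2.
Check for roots in Z/5Z: f(0) = 2; f(1) = 4; f(2) = 0 → root; f(3) = 4; f(4) = 4.
f(2) = 0, so (t − 2) divides f(t); f is reducible.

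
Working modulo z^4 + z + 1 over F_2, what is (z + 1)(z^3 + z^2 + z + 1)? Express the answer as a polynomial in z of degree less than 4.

Multiply in F_2[z]: (z + 1)·(z^3 + z^2 + z + 1) = z^4 + 1.
Reduce using z^4 ≡ z + 1 (mod z^4 + z + 1).
Reduced: z.

z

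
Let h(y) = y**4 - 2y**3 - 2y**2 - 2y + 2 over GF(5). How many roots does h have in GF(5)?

3

Evaluate at each of the 5 elements of GF(5):
h(0) = 2; h(1) = 2; h(2) = 0 → root; h(3) = 0 → root; h(4) = 0 → root.
Roots: {2, 3, 4}.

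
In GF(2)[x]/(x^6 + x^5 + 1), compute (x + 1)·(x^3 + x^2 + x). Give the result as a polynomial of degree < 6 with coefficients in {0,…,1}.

Multiply in GF(2)[x]: (x + 1)·(x^3 + x^2 + x) = x^4 + x.
Reduced: x^4 + x.

x^4 + x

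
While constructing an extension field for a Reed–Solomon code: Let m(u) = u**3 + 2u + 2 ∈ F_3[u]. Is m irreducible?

Yes

Check for roots in F_3: m(0) = 2; m(1) = 2; m(2) = 2.
No roots. A degree-3 polynomial over a field with no linear factor is irreducible.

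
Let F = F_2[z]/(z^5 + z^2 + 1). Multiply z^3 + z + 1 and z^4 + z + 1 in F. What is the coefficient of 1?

0

Multiply in F_2[z]: (z^3 + z + 1)·(z^4 + z + 1) = z^7 + z^5 + z^3 + z^2 + 1.
Reduce using z^5 ≡ z^2 + 1 (mod z^5 + z^2 + 1).
Reduced: z^4 + z^3 + z^2.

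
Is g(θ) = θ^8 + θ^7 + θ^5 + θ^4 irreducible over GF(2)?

No

Check for roots in GF(2): g(0) = 0 → root; g(1) = 0 → root.
g(0) = 0, so (θ) divides g(θ); g is reducible.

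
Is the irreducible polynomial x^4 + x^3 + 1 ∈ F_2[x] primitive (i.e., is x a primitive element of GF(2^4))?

Yes

Write f(x) = x^4 + x^3 + 1.
|GF(2^4)^×| = 2^4 − 1 = 15. Prime factorization: 15 = 3·5.
f is primitive ⇔ x has order 15 in GF(2)[x]/(f), i.e. x^(15/q) ≠ 1 for each prime q | 15.
x^(5) mod f = x^3 + x + 1.
x^(3) mod f = x^3.
None equal 1, so x has full order 15; f is primitive.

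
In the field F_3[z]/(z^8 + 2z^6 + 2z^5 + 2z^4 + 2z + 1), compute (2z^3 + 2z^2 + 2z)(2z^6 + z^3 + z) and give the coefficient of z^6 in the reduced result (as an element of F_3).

1

Multiply in F_3[z]: (2z^3 + 2z^2 + 2z)·(2z^6 + z^3 + z) = z^9 + z^8 + z^7 + 2z^6 + 2z^5 + z^4 + 2z^3 + 2z^2.
Reduce using z^8 ≡ z^6 + z^5 + z^4 + z + 2 (mod z^8 + 2z^6 + 2z^5 + 2z^4 + 2z + 1).
Reduced: 2z^7 + z^6 + z^5 + 2z^4 + 2z^3 + 2.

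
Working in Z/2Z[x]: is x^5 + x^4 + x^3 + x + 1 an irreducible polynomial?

Yes

Write m(x) = x^5 + x^4 + x^3 + x + 1.
Check for roots in Z/2Z: m(0) = 1; m(1) = 1.
No roots, so no linear factors.
Monic irreducibles of degree 2 over GF(2): x^2 + x + 1.
None of them divide m (all give nonzero remainder).
No irreducible factor of degree ≤ 2 exists, so m is irreducible over GF(2).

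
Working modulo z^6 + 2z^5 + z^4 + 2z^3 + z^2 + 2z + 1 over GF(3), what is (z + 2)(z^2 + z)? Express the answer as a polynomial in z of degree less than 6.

Multiply in GF(3)[z]: (z + 2)·(z^2 + z) = z^3 + 2z.
Reduced: z^3 + 2z.

z^3 + 2z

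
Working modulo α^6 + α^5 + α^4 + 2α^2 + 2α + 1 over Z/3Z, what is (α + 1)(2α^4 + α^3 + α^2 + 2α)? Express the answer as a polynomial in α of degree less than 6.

2α^5 + 2α^3 + 2α

Multiply in Z/3Z[α]: (α + 1)·(2α^4 + α^3 + α^2 + 2α) = 2α^5 + 2α^3 + 2α.
Reduced: 2α^5 + 2α^3 + 2α.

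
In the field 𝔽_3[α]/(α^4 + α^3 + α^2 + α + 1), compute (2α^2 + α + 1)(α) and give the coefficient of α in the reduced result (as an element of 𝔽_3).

1

Multiply in 𝔽_3[α]: (2α^2 + α + 1)·(α) = 2α^3 + α^2 + α.
Reduced: 2α^3 + α^2 + α.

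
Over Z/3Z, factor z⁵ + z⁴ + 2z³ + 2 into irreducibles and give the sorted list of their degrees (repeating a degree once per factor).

1, 1, 1, 2

Write h(z) = z⁵ + z⁴ + 2z³ + 2.
Roots in Z/3Z: h(0) = 2; h(1) = 0 → root; h(2) = 0 → root.
Linear factors from roots: (z + 2), (z + 1).
Complete factorization: h(z) = (z + 1)·(z + 2)^2·(z² + 2z + 2).
Factor degrees with multiplicity: 1 + 1 + 1 + 2 = 5.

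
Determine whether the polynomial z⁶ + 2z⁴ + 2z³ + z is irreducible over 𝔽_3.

No

Write f(z) = z⁶ + 2z⁴ + 2z³ + z.
Check for roots in 𝔽_3: f(0) = 0 → root; f(1) = 0 → root; f(2) = 0 → root.
f(0) = 0, so (z) divides f(z); f is reducible.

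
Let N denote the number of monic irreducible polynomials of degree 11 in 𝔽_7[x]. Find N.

By the necklace-counting formula, N_7(11) = (1/11) Σ_{d|11} μ(11/d)·7^d.
Divisors of 11: 1, 11; μ(11/d) for each: -1, 1.
Σ = − 7^1 + 7^11 = 1977326736.
N = 1977326736/11 = 179756976.

179756976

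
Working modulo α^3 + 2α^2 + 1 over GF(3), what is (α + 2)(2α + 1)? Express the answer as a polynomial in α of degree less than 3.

Multiply in GF(3)[α]: (α + 2)·(2α + 1) = 2α^2 + 2α + 2.
Reduced: 2α^2 + 2α + 2.

2α^2 + 2α + 2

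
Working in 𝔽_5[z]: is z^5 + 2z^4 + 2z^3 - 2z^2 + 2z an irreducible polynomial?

Write g(z) = z^5 + 2z^4 + 2z^3 - 2z^2 + 2z.
Check for roots in 𝔽_5: g(0) = 0 → root; g(1) = 0 → root; g(2) = 1; g(3) = 2; g(4) = 0 → root.
g(0) = 0, so (z) divides g(z); g is reducible.

No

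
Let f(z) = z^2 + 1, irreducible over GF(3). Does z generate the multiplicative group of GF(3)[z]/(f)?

|GF(3^2)^×| = 3^2 − 1 = 8. Prime factorization: 8 = 2^3.
f is primitive ⇔ z has order 8 in GF(3)[z]/(f), i.e. z^(8/q) ≠ 1 for each prime q | 8.
z^(4) mod f = 1
Since z^(4) = 1, the order of z divides 4 < 8; not primitive.

No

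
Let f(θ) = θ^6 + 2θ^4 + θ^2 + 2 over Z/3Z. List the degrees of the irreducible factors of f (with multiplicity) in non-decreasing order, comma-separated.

Roots in Z/3Z: f(0) = 2; f(1) = 0 → root; f(2) = 0 → root.
Linear factors from roots: (θ + 2), (θ + 1).
Complete factorization: f(θ) = (θ + 1)·(θ + 2)·(θ^2 + θ + 2)·(θ^2 + 2θ + 2).
Factor degrees with multiplicity: 1 + 1 + 2 + 2 = 6.

1, 1, 2, 2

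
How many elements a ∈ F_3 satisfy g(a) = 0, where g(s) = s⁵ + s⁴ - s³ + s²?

1

Evaluate at each of the 3 elements of F_3:
g(0) = 0 → root; g(1) = 2; g(2) = 2.
Roots: {0}.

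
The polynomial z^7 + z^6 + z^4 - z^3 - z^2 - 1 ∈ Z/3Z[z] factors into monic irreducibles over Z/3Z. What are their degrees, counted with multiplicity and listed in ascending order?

Write h(z) = z^7 + z^6 + z^4 - z^3 - z^2 - 1.
Roots in Z/3Z: h(0) = 2; h(1) = 0 → root; h(2) = 0 → root.
Linear factors from roots: (z - 1), (z + 1).
Complete factorization: h(z) = (z + 1)·(z - 1)^2·(z^2 + 1)·(z^2 - z - 1).
Factor degrees with multiplicity: 1 + 1 + 1 + 2 + 2 = 7.

1, 1, 1, 2, 2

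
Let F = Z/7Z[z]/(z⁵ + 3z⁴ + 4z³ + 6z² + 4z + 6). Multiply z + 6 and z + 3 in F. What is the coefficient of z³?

Multiply in Z/7Z[z]: (z + 6)·(z + 3) = z² + 2z + 4.
Reduced: z² + 2z + 4.

0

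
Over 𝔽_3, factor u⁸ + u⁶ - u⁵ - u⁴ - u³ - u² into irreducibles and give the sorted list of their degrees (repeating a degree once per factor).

Write f(u) = u⁸ + u⁶ - u⁵ - u⁴ - u³ - u².
Roots in 𝔽_3: f(0) = 0 → root; f(1) = 1; f(2) = 2.
Linear factors from roots: (u).
Complete factorization: f(u) = (u)^2·(u² + 1)·(u⁴ - u - 1).
Factor degrees with multiplicity: 1 + 1 + 2 + 4 = 8.

1, 1, 2, 4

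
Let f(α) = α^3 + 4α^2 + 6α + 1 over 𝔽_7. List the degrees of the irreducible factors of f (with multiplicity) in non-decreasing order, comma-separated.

Complete factorization: f(α) = (α^3 + 4α^2 + 6α + 1).
Factor degrees with multiplicity: 3 = 3.

3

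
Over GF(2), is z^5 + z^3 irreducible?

No

Write m(z) = z^5 + z^3.
Check for roots in GF(2): m(0) = 0 → root; m(1) = 0 → root.
m(0) = 0, so (z) divides m(z); m is reducible.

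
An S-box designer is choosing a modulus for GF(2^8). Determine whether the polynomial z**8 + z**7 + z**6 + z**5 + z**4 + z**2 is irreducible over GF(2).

No

Write P(z) = z**8 + z**7 + z**6 + z**5 + z**4 + z**2.
Check for roots in GF(2): P(0) = 0 → root; P(1) = 0 → root.
P(0) = 0, so (z) divides P(z); P is reducible.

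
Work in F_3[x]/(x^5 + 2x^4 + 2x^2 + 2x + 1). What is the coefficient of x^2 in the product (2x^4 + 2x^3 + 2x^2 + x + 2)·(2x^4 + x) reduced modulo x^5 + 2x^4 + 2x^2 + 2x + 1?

1

Multiply in F_3[x]: (2x^4 + 2x^3 + 2x^2 + x + 2)·(2x^4 + x) = x^8 + x^7 + x^6 + x^5 + 2x^3 + x^2 + 2x.
Reduce using x^5 ≡ x^4 + x^2 + x + 2 (mod x^5 + 2x^4 + 2x^2 + 2x + 1).
Reduced: 2x^4 + x^2 + x + 1.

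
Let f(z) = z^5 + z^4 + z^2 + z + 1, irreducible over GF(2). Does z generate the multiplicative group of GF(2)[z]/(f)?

Yes

|GF(2^5)^×| = 2^5 − 1 = 31. Prime factorization: 31 = 31.
f is primitive ⇔ z has order 31 in GF(2)[z]/(f), i.e. z^(31/q) ≠ 1 for each prime q | 31.
z^(1) mod f = z.
None equal 1, so z has full order 31; f is primitive.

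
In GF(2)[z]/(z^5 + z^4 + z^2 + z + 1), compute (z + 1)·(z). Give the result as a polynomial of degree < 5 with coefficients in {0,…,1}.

Multiply in GF(2)[z]: (z + 1)·(z) = z^2 + z.
Reduced: z^2 + z.

z^2 + z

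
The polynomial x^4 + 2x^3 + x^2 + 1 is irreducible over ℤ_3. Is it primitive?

Write f(x) = x^4 + 2x^3 + x^2 + 1.
|GF(3^4)^×| = 3^4 − 1 = 80. Prime factorization: 80 = 2^4·5.
f is primitive ⇔ x has order 80 in GF(3)[x]/(f), i.e. x^(80/q) ≠ 1 for each prime q | 80.
x^(40) mod f = 1
x^(16) mod f = x^3 + x^2 + 2x.
Since x^(40) = 1, the order of x divides 40 < 80; not primitive.

No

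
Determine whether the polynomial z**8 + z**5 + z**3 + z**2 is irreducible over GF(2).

No

Write h(z) = z**8 + z**5 + z**3 + z**2.
Check for roots in GF(2): h(0) = 0 → root; h(1) = 0 → root.
h(0) = 0, so (z) divides h(z); h is reducible.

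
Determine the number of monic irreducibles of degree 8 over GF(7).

Gauss's count: N_{7}(8) = (1/8) Σ_{d|8} μ(8/d)·7^d.
Divisors of 8: 1, 2, 4, 8; μ(8/d) for each: 0, 0, -1, 1.
Σ = − 7^4 + 7^8 = 5762400.
N = 5762400/8 = 720300.

720300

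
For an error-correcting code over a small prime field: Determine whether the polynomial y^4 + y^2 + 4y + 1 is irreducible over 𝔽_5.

Yes

Write f(y) = y^4 + y^2 + 4y + 1.
Check for roots in 𝔽_5: f(0) = 1; f(1) = 2; f(2) = 4; f(3) = 3; f(4) = 4.
No roots, so no linear factors.
Degree-2 irreducible divisors: test the 10 monic irreducibles of degree 2 over GF(5).
None of them divide f (all give nonzero remainder).
No irreducible factor of degree ≤ 2 exists, so f is irreducible over GF(5).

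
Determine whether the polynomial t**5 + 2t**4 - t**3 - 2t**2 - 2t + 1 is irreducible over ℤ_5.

No

Write m(t) = t**5 + 2t**4 - t**3 - 2t**2 - 2t + 1.
Check for roots in ℤ_5: m(0) = 1; m(1) = 4; m(2) = 0 → root; m(3) = 0 → root; m(4) = 3.
m(2) = 0, so (t − 2) divides m(t); m is reducible.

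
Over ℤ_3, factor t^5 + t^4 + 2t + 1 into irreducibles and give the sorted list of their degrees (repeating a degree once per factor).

5

Write g(t) = t^5 + t^4 + 2t + 1.
Roots in ℤ_3: g(0) = 1; g(1) = 2; g(2) = 2.
Complete factorization: g(t) = (t^5 + t^4 + 2t + 1).
Factor degrees with multiplicity: 5 = 5.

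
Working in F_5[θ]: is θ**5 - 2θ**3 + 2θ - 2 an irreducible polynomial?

Write P(θ) = θ**5 - 2θ**3 + 2θ - 2.
Check for roots in F_5: P(0) = 3; P(1) = 4; P(2) = 3; P(3) = 3; P(4) = 2.
No roots, so no linear factors.
Degree-2 irreducible divisors: test the 10 monic irreducibles of degree 2 over GF(5).
None of them divide P (all give nonzero remainder).
No irreducible factor of degree ≤ 2 exists, so P is irreducible over GF(5).

Yes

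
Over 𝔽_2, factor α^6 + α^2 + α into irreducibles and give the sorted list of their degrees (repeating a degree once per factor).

1, 2, 3

Write h(α) = α^6 + α^2 + α.
Roots in 𝔽_2: h(0) = 0 → root; h(1) = 1.
Linear factors from roots: (α).
Complete factorization: h(α) = (α)·(α^2 + α + 1)·(α^3 + α^2 + 1).
Factor degrees with multiplicity: 1 + 2 + 3 = 6.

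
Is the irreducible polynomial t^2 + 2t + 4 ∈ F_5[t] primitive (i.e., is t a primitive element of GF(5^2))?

No

Write f(t) = t^2 + 2t + 4.
|GF(5^2)^×| = 5^2 − 1 = 24. Prime factorization: 24 = 2^3·3.
f is primitive ⇔ t has order 24 in GF(5)[t]/(f), i.e. t^(24/q) ≠ 1 for each prime q | 24.
t^(12) mod f = 1
t^(8) mod f = 2t + 4.
Since t^(12) = 1, the order of t divides 12 < 24; not primitive.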